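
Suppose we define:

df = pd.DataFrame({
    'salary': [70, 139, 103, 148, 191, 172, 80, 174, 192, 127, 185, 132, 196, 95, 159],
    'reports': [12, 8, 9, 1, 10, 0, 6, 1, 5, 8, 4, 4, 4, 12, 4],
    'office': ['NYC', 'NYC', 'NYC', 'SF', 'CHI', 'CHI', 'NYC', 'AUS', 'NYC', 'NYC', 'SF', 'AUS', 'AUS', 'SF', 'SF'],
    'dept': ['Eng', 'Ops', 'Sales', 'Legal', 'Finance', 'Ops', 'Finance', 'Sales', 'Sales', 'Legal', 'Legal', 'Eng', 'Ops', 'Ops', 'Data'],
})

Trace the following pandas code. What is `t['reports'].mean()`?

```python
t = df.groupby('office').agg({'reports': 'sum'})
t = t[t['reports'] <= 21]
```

13.3333333333

group by office, sum of reports:
        reports
office         
AUS           9
CHI          10
NYC          48
SF           21
filter rows where reports <= 21:
        reports
office         
AUS           9
CHI          10
SF           21
So mean() = 13.3333333333.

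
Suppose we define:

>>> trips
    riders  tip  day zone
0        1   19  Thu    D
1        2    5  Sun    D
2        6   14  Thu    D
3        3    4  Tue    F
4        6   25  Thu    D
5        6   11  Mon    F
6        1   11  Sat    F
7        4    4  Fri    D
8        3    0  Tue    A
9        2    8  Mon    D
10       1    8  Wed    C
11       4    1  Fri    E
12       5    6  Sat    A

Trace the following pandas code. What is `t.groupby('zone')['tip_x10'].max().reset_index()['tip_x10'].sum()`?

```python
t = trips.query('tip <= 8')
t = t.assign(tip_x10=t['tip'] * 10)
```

270

filter rows where tip <= 8:
    riders  tip  day zone
1        2    5  Sun    D
3        3    4  Tue    F
7        4    4  Fri    D
8        3    0  Tue    A
9        2    8  Mon    D
10       1    8  Wed    C
11       4    1  Fri    E
12       5    6  Sat    A
add column tip_x10 = t['tip'] * 10:
    riders  tip  day zone  tip_x10
1        2    5  Sun    D       50
3        3    4  Tue    F       40
7        4    4  Fri    D       40
8        3    0  Tue    A        0
9        2    8  Mon    D       80
10       1    8  Wed    C       80
11       4    1  Fri    E       10
12       5    6  Sat    A       60
group by zone, max of tip_x10:
zone
A    60
C    80
D    80
E    10
F    40
Name: tip_x10, dtype: int64
reset_index():
  zone  tip_x10
0    A       60
1    C       80
2    D       80
3    E       10
4    F       40
Taking the sum of column 'tip_x10' gives 270.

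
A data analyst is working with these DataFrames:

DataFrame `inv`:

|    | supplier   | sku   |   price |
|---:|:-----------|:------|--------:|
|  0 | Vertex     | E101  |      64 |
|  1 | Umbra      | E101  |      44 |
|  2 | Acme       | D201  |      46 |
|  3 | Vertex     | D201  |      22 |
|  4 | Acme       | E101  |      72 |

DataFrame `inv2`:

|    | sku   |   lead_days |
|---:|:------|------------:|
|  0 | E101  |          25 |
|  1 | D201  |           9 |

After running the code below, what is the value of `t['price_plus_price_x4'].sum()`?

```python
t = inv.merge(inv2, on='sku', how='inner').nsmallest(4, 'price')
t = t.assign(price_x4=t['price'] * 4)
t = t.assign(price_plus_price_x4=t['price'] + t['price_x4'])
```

880

merge on 'sku' (how='inner') → 5 rows:
  supplier   sku  price  lead_days
0   Vertex  E101     64         25
1    Umbra  E101     44         25
2     Acme  D201     46          9
3   Vertex  D201     22          9
4     Acme  E101     72         25
take 4 rows with smallest price:
  supplier   sku  price  lead_days
3   Vertex  D201     22          9
1    Umbra  E101     44         25
2     Acme  D201     46          9
0   Vertex  E101     64         25
add column price_x4 = t['price'] * 4:
  supplier   sku  price  lead_days  price_x4
3   Vertex  D201     22          9        88
1    Umbra  E101     44         25       176
2     Acme  D201     46          9       184
0   Vertex  E101     64         25       256
add column price_plus_price_x4 = t['price'] + t['price_x4']:
  supplier   sku  price  lead_days  price_x4  price_plus_price_x4
3   Vertex  D201     22          9        88                  110
1    Umbra  E101     44         25       176                  220
2     Acme  D201     46          9       184                  230
0   Vertex  E101     64         25       256                  320
Then the sum of column 'price_plus_price_x4': 880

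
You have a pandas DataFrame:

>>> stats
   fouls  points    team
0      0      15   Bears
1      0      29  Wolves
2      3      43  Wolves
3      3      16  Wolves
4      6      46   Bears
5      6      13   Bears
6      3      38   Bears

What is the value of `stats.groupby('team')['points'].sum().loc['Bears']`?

112

group by team, sum of points:
team
Bears     112
Wolves     88
Name: points, dtype: int64
Finally, value at index 'Bears' = 112.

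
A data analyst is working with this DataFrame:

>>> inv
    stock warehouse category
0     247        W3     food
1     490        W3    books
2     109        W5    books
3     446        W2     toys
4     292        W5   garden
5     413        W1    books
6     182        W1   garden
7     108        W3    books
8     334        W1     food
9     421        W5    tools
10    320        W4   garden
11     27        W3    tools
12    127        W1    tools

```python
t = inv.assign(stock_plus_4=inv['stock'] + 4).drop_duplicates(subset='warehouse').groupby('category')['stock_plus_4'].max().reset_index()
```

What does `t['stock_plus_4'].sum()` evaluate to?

add column stock_plus_4 = inv['stock'] + 4:
    stock warehouse category  stock_plus_4
0     247        W3     food           251
1     490        W3    books           494
2     109        W5    books           113
3     446        W2     toys           450
4     292        W5   garden           296
5     413        W1    books           417
6     182        W1   garden           186
7     108        W3    books           112
8     334        W1     food           338
9     421        W5    tools           425
10    320        W4   garden           324
11     27        W3    tools            31
12    127        W1    tools           131
drop duplicate warehouse (keep=first):
    stock warehouse category  stock_plus_4
0     247        W3     food           251
2     109        W5    books           113
3     446        W2     toys           450
5     413        W1    books           417
10    320        W4   garden           324
group by category, max of stock_plus_4:
category
books     417
food      251
garden    324
toys      450
Name: stock_plus_4, dtype: int64
reset_index():
  category  stock_plus_4
0    books           417
1     food           251
2   garden           324
3     toys           450
Reading off the sum of column 'stock_plus_4', we get 1442.

1442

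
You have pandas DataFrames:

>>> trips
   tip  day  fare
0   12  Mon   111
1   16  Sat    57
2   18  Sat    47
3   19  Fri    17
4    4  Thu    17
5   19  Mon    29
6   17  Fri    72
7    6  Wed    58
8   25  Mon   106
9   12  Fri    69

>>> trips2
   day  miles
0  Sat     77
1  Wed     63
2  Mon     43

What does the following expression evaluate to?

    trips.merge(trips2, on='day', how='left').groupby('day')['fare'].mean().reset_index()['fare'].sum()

261.666666667

merge on 'day' (how='left') → 10 rows:
   tip  day  fare  miles
0   12  Mon   111   43.0
1   16  Sat    57   77.0
2   18  Sat    47   77.0
3   19  Fri    17    NaN
4    4  Thu    17    NaN
5   19  Mon    29   43.0
6   17  Fri    72    NaN
7    6  Wed    58   63.0
8   25  Mon   106   43.0
9   12  Fri    69    NaN
group by day, mean of fare:
day
Fri    52.666667
Mon    82.000000
Sat    52.000000
Thu    17.000000
Wed    58.000000
Name: fare, dtype: float64
reset_index():
   day       fare
0  Fri  52.666667
1  Mon  82.000000
2  Sat  52.000000
3  Thu  17.000000
4  Wed  58.000000
Hence 261.666666667.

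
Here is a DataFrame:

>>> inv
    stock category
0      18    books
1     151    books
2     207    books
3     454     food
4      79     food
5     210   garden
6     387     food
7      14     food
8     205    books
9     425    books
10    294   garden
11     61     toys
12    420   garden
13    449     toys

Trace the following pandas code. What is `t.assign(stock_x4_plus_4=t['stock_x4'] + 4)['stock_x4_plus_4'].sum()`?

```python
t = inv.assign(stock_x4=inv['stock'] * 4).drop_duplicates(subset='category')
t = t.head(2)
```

1896

add column stock_x4 = inv['stock'] * 4:
    stock category  stock_x4
0      18    books        72
1     151    books       604
2     207    books       828
3     454     food      1816
4      79     food       316
5     210   garden       840
6     387     food      1548
7      14     food        56
8     205    books       820
9     425    books      1700
10    294   garden      1176
11     61     toys       244
12    420   garden      1680
13    449     toys      1796
drop duplicate category (keep=first):
    stock category  stock_x4
0      18    books        72
3     454     food      1816
5     210   garden       840
11     61     toys       244
take first 2 rows:
   stock category  stock_x4
0     18    books        72
3    454     food      1816
add column stock_x4_plus_4 = t['stock_x4'] + 4:
   stock category  stock_x4  stock_x4_plus_4
0     18    books        72               76
3    454     food      1816             1820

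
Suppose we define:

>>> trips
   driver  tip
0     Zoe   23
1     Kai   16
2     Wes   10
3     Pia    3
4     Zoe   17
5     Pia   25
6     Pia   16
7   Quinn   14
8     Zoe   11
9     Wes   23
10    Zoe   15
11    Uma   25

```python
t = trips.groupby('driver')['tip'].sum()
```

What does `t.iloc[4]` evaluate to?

group by driver, sum of tip:
driver
Kai      16
Pia      44
Quinn    14
Uma      25
Wes      33
Zoe      66
Name: tip, dtype: int64

33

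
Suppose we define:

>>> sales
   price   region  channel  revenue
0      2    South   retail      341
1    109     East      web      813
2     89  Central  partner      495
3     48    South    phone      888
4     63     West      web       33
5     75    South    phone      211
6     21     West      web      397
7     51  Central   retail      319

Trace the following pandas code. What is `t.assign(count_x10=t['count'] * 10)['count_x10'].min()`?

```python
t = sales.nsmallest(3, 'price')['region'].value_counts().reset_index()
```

take 3 rows with smallest price:
   price region channel  revenue
0      2  South  retail      341
6     21   West     web      397
3     48  South   phone      888
value_counts of region:
region
South    2
West     1
Name: count, dtype: int64
reset_index():
  region  count
0  South      2
1   West      1
add column count_x10 = t['count'] * 10:
  region  count  count_x10
0  South      2         20
1   West      1         10

10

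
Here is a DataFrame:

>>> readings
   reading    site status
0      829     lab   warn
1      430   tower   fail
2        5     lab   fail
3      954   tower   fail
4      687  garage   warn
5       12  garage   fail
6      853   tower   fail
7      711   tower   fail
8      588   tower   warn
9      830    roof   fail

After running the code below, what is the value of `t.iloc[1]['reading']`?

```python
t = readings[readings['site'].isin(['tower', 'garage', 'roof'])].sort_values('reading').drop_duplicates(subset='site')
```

filter rows where site in ['tower', 'garage', 'roof']:
   reading    site status
1      430   tower   fail
3      954   tower   fail
4      687  garage   warn
5       12  garage   fail
6      853   tower   fail
7      711   tower   fail
8      588   tower   warn
9      830    roof   fail
sort by reading:
   reading    site status
5       12  garage   fail
1      430   tower   fail
8      588   tower   warn
4      687  garage   warn
7      711   tower   fail
9      830    roof   fail
6      853   tower   fail
3      954   tower   fail
drop duplicate site (keep=first):
   reading    site status
5       12  garage   fail
1      430   tower   fail
9      830    roof   fail
The value at position 1, column 'reading' is 430.

430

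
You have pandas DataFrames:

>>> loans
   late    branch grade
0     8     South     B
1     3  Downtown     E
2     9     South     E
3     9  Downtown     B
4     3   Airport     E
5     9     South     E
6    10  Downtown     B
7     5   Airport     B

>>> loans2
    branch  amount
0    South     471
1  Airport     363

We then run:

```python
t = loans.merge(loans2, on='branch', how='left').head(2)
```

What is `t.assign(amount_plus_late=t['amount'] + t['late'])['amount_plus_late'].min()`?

479.0

merge on 'branch' (how='left') → 8 rows:
   late    branch grade  amount
0     8     South     B   471.0
1     3  Downtown     E     NaN
2     9     South     E   471.0
3     9  Downtown     B     NaN
4     3   Airport     E   363.0
5     9     South     E   471.0
6    10  Downtown     B     NaN
7     5   Airport     B   363.0
take first 2 rows:
   late    branch grade  amount
0     8     South     B   471.0
1     3  Downtown     E     NaN
add column amount_plus_late = t['amount'] + t['late']:
   late    branch grade  amount  amount_plus_late
0     8     South     B   471.0             479.0
1     3  Downtown     E     NaN               NaN
Then the min of column 'amount_plus_late': 479.0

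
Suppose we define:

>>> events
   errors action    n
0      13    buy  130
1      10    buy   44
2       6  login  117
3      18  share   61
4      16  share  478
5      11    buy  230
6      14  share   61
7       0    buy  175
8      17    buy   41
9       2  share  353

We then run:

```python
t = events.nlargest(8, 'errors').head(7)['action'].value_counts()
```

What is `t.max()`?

take 8 rows with largest errors:
   errors action    n
3      18  share   61
8      17    buy   41
4      16  share  478
6      14  share   61
0      13    buy  130
5      11    buy  230
1      10    buy   44
2       6  login  117
take first 7 rows:
   errors action    n
3      18  share   61
8      17    buy   41
4      16  share  478
6      14  share   61
0      13    buy  130
5      11    buy  230
1      10    buy   44
value_counts of action:
action
buy      4
share    3
Name: count, dtype: int64

4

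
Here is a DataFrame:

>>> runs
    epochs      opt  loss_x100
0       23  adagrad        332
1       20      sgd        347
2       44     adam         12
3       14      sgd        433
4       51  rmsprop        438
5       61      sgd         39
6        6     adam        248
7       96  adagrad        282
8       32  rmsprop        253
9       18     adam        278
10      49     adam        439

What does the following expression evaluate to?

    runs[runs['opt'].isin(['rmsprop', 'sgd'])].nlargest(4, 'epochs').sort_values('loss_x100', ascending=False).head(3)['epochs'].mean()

filter rows where opt in ['rmsprop', 'sgd']:
   epochs      opt  loss_x100
1      20      sgd        347
3      14      sgd        433
4      51  rmsprop        438
5      61      sgd         39
8      32  rmsprop        253
take 4 rows with largest epochs:
   epochs      opt  loss_x100
5      61      sgd         39
4      51  rmsprop        438
8      32  rmsprop        253
1      20      sgd        347
sort by loss_x100 descending:
   epochs      opt  loss_x100
4      51  rmsprop        438
1      20      sgd        347
8      32  rmsprop        253
5      61      sgd         39
take first 3 rows:
   epochs      opt  loss_x100
4      51  rmsprop        438
1      20      sgd        347
8      32  rmsprop        253
Taking the mean of column 'epochs' gives 34.3333333333.

34.3333333333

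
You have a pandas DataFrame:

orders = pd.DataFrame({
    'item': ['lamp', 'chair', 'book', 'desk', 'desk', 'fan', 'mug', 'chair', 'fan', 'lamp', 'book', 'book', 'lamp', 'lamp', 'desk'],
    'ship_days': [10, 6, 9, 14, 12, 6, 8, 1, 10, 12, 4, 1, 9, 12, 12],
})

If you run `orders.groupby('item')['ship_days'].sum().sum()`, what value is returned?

126

group by item, sum of ship_days:
item
book     14
chair     7
desk     38
fan      16
lamp     43
mug       8
Name: ship_days, dtype: int64
sum of the resulting series → 126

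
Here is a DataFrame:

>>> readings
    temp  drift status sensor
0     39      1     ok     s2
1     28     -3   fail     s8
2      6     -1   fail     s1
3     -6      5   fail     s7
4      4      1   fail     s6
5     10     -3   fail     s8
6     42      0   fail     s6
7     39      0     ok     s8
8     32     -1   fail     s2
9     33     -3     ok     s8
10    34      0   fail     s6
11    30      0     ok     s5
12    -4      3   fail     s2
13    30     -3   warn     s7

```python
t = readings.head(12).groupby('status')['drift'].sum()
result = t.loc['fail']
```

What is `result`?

take first 12 rows:
    temp  drift status sensor
0     39      1     ok     s2
1     28     -3   fail     s8
2      6     -1   fail     s1
3     -6      5   fail     s7
4      4      1   fail     s6
5     10     -3   fail     s8
6     42      0   fail     s6
7     39      0     ok     s8
8     32     -1   fail     s2
9     33     -3     ok     s8
10    34      0   fail     s6
11    30      0     ok     s5
group by status, sum of drift:
status
fail   -2
ok     -2
Name: drift, dtype: int64
The value at index 'fail' is -2.

-2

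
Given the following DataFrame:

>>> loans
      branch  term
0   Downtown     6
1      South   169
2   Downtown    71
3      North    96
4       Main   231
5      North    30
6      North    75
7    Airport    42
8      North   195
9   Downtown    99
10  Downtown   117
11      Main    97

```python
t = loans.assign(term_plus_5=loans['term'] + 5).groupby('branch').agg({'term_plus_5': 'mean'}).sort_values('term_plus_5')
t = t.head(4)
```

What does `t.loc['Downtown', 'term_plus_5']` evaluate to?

78.25

add column term_plus_5 = loans['term'] + 5:
      branch  term  term_plus_5
0   Downtown     6           11
1      South   169          174
2   Downtown    71           76
3      North    96          101
4       Main   231          236
5      North    30           35
6      North    75           80
7    Airport    42           47
8      North   195          200
9   Downtown    99          104
10  Downtown   117          122
11      Main    97          102
group by branch, mean of term_plus_5:
          term_plus_5
branch               
Airport         47.00
Downtown        78.25
Main           169.00
North          104.00
South          174.00
sort by term_plus_5:
          term_plus_5
branch               
Airport         47.00
Downtown        78.25
North          104.00
Main           169.00
South          174.00
take first 4 rows:
          term_plus_5
branch               
Airport         47.00
Downtown        78.25
North          104.00
Main           169.00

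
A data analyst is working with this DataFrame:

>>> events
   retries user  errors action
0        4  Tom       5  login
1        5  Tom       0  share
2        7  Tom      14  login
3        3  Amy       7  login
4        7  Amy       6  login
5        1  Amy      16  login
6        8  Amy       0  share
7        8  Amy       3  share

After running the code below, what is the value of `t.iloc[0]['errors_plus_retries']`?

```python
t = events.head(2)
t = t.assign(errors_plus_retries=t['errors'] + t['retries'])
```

9

take first 2 rows:
   retries user  errors action
0        4  Tom       5  login
1        5  Tom       0  share
add column errors_plus_retries = t['errors'] + t['retries']:
   retries user  errors action  errors_plus_retries
0        4  Tom       5  login                    9
1        5  Tom       0  share                    5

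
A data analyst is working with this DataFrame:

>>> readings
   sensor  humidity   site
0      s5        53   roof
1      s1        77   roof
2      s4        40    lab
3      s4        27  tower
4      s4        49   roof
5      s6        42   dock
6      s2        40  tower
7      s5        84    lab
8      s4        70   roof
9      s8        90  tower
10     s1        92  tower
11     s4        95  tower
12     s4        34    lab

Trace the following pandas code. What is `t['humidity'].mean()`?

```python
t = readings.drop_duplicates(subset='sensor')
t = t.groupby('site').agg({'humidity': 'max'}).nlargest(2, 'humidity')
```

drop duplicate sensor (keep=first):
  sensor  humidity   site
0     s5        53   roof
1     s1        77   roof
2     s4        40    lab
5     s6        42   dock
6     s2        40  tower
9     s8        90  tower
group by site, max of humidity:
       humidity
site           
dock         42
lab          40
roof         77
tower        90
take 2 rows with largest humidity:
       humidity
site           
tower        90
roof         77

83.5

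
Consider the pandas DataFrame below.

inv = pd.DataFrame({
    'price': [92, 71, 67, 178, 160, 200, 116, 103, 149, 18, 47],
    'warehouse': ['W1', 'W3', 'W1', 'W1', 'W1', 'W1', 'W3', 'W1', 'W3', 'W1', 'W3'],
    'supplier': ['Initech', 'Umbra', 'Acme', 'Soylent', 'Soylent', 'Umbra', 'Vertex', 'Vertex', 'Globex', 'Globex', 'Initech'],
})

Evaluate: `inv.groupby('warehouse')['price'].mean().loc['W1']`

group by warehouse, mean of price:
warehouse
W1    116.857143
W3     95.750000
Name: price, dtype: float64

116.857142857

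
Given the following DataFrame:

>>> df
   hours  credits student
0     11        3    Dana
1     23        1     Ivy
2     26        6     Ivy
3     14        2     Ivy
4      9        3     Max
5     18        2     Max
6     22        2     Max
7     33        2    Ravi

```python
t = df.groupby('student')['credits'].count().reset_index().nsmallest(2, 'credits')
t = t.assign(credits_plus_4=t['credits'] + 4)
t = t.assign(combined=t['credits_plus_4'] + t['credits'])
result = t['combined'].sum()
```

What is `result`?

12

group by student, count of credits:
student
Dana    1
Ivy     3
Max     3
Ravi    1
Name: credits, dtype: int64
reset_index():
  student  credits
0    Dana        1
1     Ivy        3
2     Max        3
3    Ravi        1
take 2 rows with smallest credits:
  student  credits
0    Dana        1
3    Ravi        1
add column credits_plus_4 = t['credits'] + 4:
  student  credits  credits_plus_4
0    Dana        1               5
3    Ravi        1               5
add column combined = t['credits_plus_4'] + t['credits']:
  student  credits  credits_plus_4  combined
0    Dana        1               5         6
3    Ravi        1               5         6
The sum of column 'combined' is 12.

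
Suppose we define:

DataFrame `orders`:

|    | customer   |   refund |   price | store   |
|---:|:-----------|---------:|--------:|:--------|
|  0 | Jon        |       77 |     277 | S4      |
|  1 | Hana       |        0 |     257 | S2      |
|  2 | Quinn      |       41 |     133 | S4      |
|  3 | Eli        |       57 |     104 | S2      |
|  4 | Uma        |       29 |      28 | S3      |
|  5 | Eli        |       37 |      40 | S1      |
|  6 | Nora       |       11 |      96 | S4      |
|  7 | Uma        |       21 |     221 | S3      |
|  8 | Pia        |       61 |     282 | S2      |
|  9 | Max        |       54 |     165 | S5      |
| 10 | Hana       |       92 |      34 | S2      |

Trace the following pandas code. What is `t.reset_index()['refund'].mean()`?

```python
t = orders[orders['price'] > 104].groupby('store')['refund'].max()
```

53.25

filter rows where price > 104:
  customer  refund  price store
0      Jon      77    277    S4
1     Hana       0    257    S2
2    Quinn      41    133    S4
7      Uma      21    221    S3
8      Pia      61    282    S2
9      Max      54    165    S5
group by store, max of refund:
store
S2    61
S3    21
S4    77
S5    54
Name: refund, dtype: int64
reset_index():
  store  refund
0    S2      61
1    S3      21
2    S4      77
3    S5      54
Hence 53.25.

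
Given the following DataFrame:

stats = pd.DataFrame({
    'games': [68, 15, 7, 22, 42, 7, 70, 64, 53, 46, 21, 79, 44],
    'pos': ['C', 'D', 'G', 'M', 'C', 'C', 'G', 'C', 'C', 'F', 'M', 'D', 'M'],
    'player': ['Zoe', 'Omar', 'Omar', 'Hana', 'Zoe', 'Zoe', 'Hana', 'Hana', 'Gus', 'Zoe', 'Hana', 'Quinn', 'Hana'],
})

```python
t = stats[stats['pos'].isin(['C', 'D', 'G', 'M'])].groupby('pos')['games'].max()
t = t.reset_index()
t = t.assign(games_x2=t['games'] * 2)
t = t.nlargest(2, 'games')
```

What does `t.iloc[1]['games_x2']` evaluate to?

filter rows where pos in ['C', 'D', 'G', 'M']:
    games pos player
0      68   C    Zoe
1      15   D   Omar
2       7   G   Omar
3      22   M   Hana
4      42   C    Zoe
5       7   C    Zoe
6      70   G   Hana
7      64   C   Hana
8      53   C    Gus
10     21   M   Hana
11     79   D  Quinn
12     44   M   Hana
group by pos, max of games:
pos
C    68
D    79
G    70
M    44
Name: games, dtype: int64
reset_index():
  pos  games
0   C     68
1   D     79
2   G     70
3   M     44
add column games_x2 = t['games'] * 2:
  pos  games  games_x2
0   C     68       136
1   D     79       158
2   G     70       140
3   M     44        88
take 2 rows with largest games:
  pos  games  games_x2
1   D     79       158
2   G     70       140
Taking the value at position 1, column 'games_x2' gives 140.

140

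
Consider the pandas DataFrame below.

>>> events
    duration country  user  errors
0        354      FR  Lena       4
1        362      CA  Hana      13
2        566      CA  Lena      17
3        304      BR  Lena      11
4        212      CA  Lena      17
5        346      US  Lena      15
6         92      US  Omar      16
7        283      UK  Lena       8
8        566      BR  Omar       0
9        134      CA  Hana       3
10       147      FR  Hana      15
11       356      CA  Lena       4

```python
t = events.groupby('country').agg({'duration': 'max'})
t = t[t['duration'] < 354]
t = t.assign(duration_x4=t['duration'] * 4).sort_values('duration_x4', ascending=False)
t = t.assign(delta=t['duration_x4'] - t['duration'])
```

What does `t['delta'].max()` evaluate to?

1038

group by country, max of duration:
         duration
country          
BR            566
CA            566
FR            354
UK            283
US            346
filter rows where duration < 354:
         duration
country          
UK            283
US            346
add column duration_x4 = t['duration'] * 4:
         duration  duration_x4
country                       
UK            283         1132
US            346         1384
sort by duration_x4 descending:
         duration  duration_x4
country                       
US            346         1384
UK            283         1132
add column delta = t['duration_x4'] - t['duration']:
         duration  duration_x4  delta
country                              
US            346         1384   1038
UK            283         1132    849
Finally, max of column 'delta' = 1038.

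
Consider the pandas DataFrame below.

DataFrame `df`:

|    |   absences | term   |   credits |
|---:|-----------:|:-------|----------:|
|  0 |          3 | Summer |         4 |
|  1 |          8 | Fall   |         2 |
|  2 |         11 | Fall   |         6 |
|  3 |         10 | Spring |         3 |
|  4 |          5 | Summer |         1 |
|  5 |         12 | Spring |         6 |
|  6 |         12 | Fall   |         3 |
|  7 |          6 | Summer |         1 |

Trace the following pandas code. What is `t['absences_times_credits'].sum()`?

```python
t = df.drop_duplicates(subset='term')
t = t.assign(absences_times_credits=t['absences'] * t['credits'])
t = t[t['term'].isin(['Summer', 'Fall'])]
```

28

drop duplicate term (keep=first):
   absences    term  credits
0         3  Summer        4
1         8    Fall        2
3        10  Spring        3
add column absences_times_credits = t['absences'] * t['credits']:
   absences    term  credits  absences_times_credits
0         3  Summer        4                      12
1         8    Fall        2                      16
3        10  Spring        3                      30
filter rows where term in ['Summer', 'Fall']:
   absences    term  credits  absences_times_credits
0         3  Summer        4                      12
1         8    Fall        2                      16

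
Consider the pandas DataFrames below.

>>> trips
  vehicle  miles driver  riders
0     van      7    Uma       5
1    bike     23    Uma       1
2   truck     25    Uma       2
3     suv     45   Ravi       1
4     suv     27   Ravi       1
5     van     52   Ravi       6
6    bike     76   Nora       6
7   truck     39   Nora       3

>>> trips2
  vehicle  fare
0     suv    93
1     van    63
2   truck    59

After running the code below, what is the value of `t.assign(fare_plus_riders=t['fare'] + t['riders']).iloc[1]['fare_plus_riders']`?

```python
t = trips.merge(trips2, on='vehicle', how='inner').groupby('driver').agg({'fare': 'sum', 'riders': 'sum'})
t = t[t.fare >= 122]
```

129

merge on 'vehicle' (how='inner') → 6 rows:
  vehicle  miles driver  riders  fare
0     van      7    Uma       5    63
1   truck     25    Uma       2    59
2     suv     45   Ravi       1    93
3     suv     27   Ravi       1    93
4     van     52   Ravi       6    63
5   truck     39   Nora       3    59
group by driver: sum(fare), sum(riders):
        fare  riders
driver              
Nora      59       3
Ravi     249       8
Uma      122       7
filter rows where fare >= 122:
        fare  riders
driver              
Ravi     249       8
Uma      122       7
add column fare_plus_riders = t['fare'] + t['riders']:
        fare  riders  fare_plus_riders
driver                                
Ravi     249       8               257
Uma      122       7               129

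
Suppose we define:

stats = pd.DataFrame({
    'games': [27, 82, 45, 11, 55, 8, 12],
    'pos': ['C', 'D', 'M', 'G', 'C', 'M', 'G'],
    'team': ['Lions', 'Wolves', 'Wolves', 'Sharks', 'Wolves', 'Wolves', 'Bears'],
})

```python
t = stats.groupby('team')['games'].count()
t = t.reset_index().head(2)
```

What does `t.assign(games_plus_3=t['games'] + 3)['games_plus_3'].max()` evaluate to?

group by team, count of games:
team
Bears     1
Lions     1
Sharks    1
Wolves    4
Name: games, dtype: int64
reset_index():
     team  games
0   Bears      1
1   Lions      1
2  Sharks      1
3  Wolves      4
take first 2 rows:
    team  games
0  Bears      1
1  Lions      1
add column games_plus_3 = t['games'] + 3:
    team  games  games_plus_3
0  Bears      1             4
1  Lions      1             4
The max of column 'games_plus_3' is 4.

4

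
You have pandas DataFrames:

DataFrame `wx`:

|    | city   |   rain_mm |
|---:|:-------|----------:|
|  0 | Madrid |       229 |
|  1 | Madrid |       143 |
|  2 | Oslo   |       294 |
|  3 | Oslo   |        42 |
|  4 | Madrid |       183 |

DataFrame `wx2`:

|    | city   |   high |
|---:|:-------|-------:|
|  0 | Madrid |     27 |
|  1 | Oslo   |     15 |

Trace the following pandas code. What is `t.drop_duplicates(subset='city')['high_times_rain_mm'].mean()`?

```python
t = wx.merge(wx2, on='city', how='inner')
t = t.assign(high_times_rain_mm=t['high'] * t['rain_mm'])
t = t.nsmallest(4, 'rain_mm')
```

merge on 'city' (how='inner') → 5 rows:
     city  rain_mm  high
0  Madrid      229    27
1  Madrid      143    27
2    Oslo      294    15
3    Oslo       42    15
4  Madrid      183    27
add column high_times_rain_mm = t['high'] * t['rain_mm']:
     city  rain_mm  high  high_times_rain_mm
0  Madrid      229    27                6183
1  Madrid      143    27                3861
2    Oslo      294    15                4410
3    Oslo       42    15                 630
4  Madrid      183    27                4941
take 4 rows with smallest rain_mm:
     city  rain_mm  high  high_times_rain_mm
3    Oslo       42    15                 630
1  Madrid      143    27                3861
4  Madrid      183    27                4941
0  Madrid      229    27                6183
drop duplicate city (keep=first):
     city  rain_mm  high  high_times_rain_mm
3    Oslo       42    15                 630
1  Madrid      143    27                3861
Reading off the mean of column 'high_times_rain_mm', we get 2245.5.

2245.5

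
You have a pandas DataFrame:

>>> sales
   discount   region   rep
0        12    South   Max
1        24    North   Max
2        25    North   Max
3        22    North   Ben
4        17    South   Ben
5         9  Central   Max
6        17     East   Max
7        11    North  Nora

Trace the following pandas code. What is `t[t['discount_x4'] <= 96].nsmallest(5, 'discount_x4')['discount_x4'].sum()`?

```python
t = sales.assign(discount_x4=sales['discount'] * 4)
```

add column discount_x4 = sales['discount'] * 4:
   discount   region   rep  discount_x4
0        12    South   Max           48
1        24    North   Max           96
2        25    North   Max          100
3        22    North   Ben           88
4        17    South   Ben           68
5         9  Central   Max           36
6        17     East   Max           68
7        11    North  Nora           44
filter rows where discount_x4 <= 96:
   discount   region   rep  discount_x4
0        12    South   Max           48
1        24    North   Max           96
3        22    North   Ben           88
4        17    South   Ben           68
5         9  Central   Max           36
6        17     East   Max           68
7        11    North  Nora           44
take 5 rows with smallest discount_x4:
   discount   region   rep  discount_x4
5         9  Central   Max           36
7        11    North  Nora           44
0        12    South   Max           48
4        17    South   Ben           68
6        17     East   Max           68

264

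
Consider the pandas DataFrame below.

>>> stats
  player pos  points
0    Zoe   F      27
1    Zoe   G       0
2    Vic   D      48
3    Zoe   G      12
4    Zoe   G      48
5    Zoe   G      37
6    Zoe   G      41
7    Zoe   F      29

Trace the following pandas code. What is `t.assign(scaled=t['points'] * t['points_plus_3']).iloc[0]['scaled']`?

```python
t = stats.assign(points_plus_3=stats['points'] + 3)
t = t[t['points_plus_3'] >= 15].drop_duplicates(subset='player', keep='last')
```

add column points_plus_3 = stats['points'] + 3:
  player pos  points  points_plus_3
0    Zoe   F      27             30
1    Zoe   G       0              3
2    Vic   D      48             51
3    Zoe   G      12             15
4    Zoe   G      48             51
5    Zoe   G      37             40
6    Zoe   G      41             44
7    Zoe   F      29             32
filter rows where points_plus_3 >= 15:
  player pos  points  points_plus_3
0    Zoe   F      27             30
2    Vic   D      48             51
3    Zoe   G      12             15
4    Zoe   G      48             51
5    Zoe   G      37             40
6    Zoe   G      41             44
7    Zoe   F      29             32
drop duplicate player (keep=last):
  player pos  points  points_plus_3
2    Vic   D      48             51
7    Zoe   F      29             32
add column scaled = t['points'] * t['points_plus_3']:
  player pos  points  points_plus_3  scaled
2    Vic   D      48             51    2448
7    Zoe   F      29             32     928

2448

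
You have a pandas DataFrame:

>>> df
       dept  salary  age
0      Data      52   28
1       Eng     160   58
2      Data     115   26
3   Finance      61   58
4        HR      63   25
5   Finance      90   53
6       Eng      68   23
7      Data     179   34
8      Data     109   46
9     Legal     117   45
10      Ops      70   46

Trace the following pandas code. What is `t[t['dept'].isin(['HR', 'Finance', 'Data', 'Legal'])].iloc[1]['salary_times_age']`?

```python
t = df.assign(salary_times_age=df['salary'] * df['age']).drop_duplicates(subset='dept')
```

3538

add column salary_times_age = df['salary'] * df['age']:
       dept  salary  age  salary_times_age
0      Data      52   28              1456
1       Eng     160   58              9280
2      Data     115   26              2990
3   Finance      61   58              3538
4        HR      63   25              1575
5   Finance      90   53              4770
6       Eng      68   23              1564
7      Data     179   34              6086
8      Data     109   46              5014
9     Legal     117   45              5265
10      Ops      70   46              3220
drop duplicate dept (keep=first):
       dept  salary  age  salary_times_age
0      Data      52   28              1456
1       Eng     160   58              9280
3   Finance      61   58              3538
4        HR      63   25              1575
9     Legal     117   45              5265
10      Ops      70   46              3220
filter rows where dept in ['HR', 'Finance', 'Data', 'Legal']:
      dept  salary  age  salary_times_age
0     Data      52   28              1456
3  Finance      61   58              3538
4       HR      63   25              1575
9    Legal     117   45              5265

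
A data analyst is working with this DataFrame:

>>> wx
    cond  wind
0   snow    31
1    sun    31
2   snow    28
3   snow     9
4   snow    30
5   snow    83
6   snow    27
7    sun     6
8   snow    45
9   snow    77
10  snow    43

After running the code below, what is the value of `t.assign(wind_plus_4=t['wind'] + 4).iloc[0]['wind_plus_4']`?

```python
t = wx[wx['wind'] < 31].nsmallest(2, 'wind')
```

10

filter rows where wind < 31:
   cond  wind
2  snow    28
3  snow     9
4  snow    30
6  snow    27
7   sun     6
take 2 rows with smallest wind:
   cond  wind
7   sun     6
3  snow     9
add column wind_plus_4 = t['wind'] + 4:
   cond  wind  wind_plus_4
7   sun     6           10
3  snow     9           13
value at position 0, column 'wind_plus_4' → 10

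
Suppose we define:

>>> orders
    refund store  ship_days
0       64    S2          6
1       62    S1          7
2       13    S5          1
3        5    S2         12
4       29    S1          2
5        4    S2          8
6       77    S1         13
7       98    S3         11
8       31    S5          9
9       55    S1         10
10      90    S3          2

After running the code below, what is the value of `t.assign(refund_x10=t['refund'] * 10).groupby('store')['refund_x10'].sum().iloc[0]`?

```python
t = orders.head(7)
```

1680

take first 7 rows:
   refund store  ship_days
0      64    S2          6
1      62    S1          7
2      13    S5          1
3       5    S2         12
4      29    S1          2
5       4    S2          8
6      77    S1         13
add column refund_x10 = t['refund'] * 10:
   refund store  ship_days  refund_x10
0      64    S2          6         640
1      62    S1          7         620
2      13    S5          1         130
3       5    S2         12          50
4      29    S1          2         290
5       4    S2          8          40
6      77    S1         13         770
group by store, sum of refund_x10:
store
S1    1680
S2     730
S5     130
Name: refund_x10, dtype: int64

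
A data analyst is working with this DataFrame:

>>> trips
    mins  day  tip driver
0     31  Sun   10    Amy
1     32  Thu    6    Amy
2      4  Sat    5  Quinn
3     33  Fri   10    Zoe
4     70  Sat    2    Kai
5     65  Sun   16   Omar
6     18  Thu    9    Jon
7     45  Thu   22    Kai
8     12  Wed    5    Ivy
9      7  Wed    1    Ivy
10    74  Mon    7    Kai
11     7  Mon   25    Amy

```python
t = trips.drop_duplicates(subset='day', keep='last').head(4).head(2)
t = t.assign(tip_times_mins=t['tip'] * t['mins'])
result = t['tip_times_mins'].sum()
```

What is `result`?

drop duplicate day (keep=last):
    mins  day  tip driver
3     33  Fri   10    Zoe
4     70  Sat    2    Kai
5     65  Sun   16   Omar
7     45  Thu   22    Kai
9      7  Wed    1    Ivy
11     7  Mon   25    Amy
take first 4 rows:
   mins  day  tip driver
3    33  Fri   10    Zoe
4    70  Sat    2    Kai
5    65  Sun   16   Omar
7    45  Thu   22    Kai
take first 2 rows:
   mins  day  tip driver
3    33  Fri   10    Zoe
4    70  Sat    2    Kai
add column tip_times_mins = t['tip'] * t['mins']:
   mins  day  tip driver  tip_times_mins
3    33  Fri   10    Zoe             330
4    70  Sat    2    Kai             140
So sum() = 470.

470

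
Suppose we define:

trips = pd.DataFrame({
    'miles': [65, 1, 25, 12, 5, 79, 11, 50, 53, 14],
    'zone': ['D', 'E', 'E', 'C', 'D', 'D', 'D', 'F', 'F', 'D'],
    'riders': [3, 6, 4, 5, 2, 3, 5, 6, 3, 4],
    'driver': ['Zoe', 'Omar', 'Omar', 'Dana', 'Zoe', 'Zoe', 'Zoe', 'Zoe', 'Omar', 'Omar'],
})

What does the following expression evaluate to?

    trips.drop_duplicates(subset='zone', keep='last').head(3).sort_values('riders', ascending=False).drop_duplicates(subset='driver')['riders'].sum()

9

drop duplicate zone (keep=last):
   miles zone  riders driver
2     25    E       4   Omar
3     12    C       5   Dana
8     53    F       3   Omar
9     14    D       4   Omar
take first 3 rows:
   miles zone  riders driver
2     25    E       4   Omar
3     12    C       5   Dana
8     53    F       3   Omar
sort by riders descending:
   miles zone  riders driver
3     12    C       5   Dana
2     25    E       4   Omar
8     53    F       3   Omar
drop duplicate driver (keep=first):
   miles zone  riders driver
3     12    C       5   Dana
2     25    E       4   Omar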